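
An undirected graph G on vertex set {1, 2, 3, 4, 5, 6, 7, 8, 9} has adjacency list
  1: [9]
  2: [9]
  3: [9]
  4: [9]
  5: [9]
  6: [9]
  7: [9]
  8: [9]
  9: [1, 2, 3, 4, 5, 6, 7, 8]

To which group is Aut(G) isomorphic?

Vertex 9 has degree 8 and every other vertex has degree 1, so G is the star K_{1,8} with centre 9. Any automorphism fixes the centre and permutes the 8 leaves freely, so Aut(G) ≅ S_8 of order 8! = 40320.

S_8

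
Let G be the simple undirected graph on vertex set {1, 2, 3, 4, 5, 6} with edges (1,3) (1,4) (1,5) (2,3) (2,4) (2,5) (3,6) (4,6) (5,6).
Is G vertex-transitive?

Yes

G is 3-regular and bipartite with parts {1, 2, 6} and {3, 4, 5} (each part is independent and every cross-pair is an edge), so G = K_{3,3}. Aut(K_{3,3}) is the wreath product S_3 ≀ Z_2: permute within each part, then optionally swap the parts; |Aut| = 2·(3!)² = 72. This group acts transitively on the 6 vertices.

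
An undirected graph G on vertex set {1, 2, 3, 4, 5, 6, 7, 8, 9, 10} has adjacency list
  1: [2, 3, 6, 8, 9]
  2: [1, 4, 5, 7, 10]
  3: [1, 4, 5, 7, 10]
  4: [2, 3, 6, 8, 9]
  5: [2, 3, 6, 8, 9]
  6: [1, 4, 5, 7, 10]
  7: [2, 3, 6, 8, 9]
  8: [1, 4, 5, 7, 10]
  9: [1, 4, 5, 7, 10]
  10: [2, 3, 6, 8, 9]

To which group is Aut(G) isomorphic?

G is 5-regular and bipartite with parts {2, 3, 6, 8, 9} and {1, 4, 5, 7, 10} (each part is independent and every cross-pair is an edge), so G = K_{5,5}. Aut(K_{5,5}) is the wreath product S_5 ≀ Z_2: permute within each part, then optionally swap the parts; |Aut| = 2·(5!)² = 28800.

(S_5 × S_5) ⋊ Z_2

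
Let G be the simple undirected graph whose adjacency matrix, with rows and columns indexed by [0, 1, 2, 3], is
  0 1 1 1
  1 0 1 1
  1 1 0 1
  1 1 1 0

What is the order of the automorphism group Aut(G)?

Every vertex has degree 3, so G is the complete graph K_4. Every bijection on the vertex set is an automorphism of K_4; hence Aut(K_4) ≅ S_4, order 24.

24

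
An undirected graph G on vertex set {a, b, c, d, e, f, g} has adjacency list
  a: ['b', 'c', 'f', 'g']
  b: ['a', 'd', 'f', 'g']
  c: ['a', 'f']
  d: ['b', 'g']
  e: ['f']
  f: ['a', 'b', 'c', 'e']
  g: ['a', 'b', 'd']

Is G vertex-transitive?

No

Vertex e is the only vertex of degree 1, so every automorphism fixes it; G is not vertex-transitive.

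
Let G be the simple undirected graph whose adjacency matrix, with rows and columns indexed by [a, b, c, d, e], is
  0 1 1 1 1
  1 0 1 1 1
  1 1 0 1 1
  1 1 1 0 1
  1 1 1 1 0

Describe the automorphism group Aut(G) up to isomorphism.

All 5 vertices are pairwise adjacent: G = K_5. Every bijection on the vertex set is an automorphism of K_5; hence Aut(K_5) ≅ S_5, order 120.

S_5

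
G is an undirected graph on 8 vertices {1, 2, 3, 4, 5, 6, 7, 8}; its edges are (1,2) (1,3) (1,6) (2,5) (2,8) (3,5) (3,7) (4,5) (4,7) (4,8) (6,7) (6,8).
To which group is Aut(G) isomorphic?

G is 3-regular and bipartite on 2^3 = 8 vertices with girth 4; it is the hypercube graph Q_3. Aut(Q_3) consists of the signed permutations of the 3 coordinate axes: 3! permutations times 2^3 sign flips, so |Aut| = 2^3·3! = 48.

the hyperoctahedral group B_3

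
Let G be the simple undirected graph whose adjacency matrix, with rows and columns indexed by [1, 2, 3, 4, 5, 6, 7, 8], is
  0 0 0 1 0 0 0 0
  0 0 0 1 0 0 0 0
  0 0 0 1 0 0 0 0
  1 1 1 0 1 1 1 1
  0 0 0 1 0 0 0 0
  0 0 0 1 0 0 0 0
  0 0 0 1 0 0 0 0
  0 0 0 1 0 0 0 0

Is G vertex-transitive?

No

Vertex 4 is the only vertex of degree 7, so every automorphism fixes it; G is not vertex-transitive.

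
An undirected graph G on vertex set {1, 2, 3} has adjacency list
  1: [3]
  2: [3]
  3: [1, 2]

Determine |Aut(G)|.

The degree sequence is [1, 1, 2]; the two degree-1 vertices 1 and 2 are the ends of a path, so G = P_3. The only nontrivial automorphism of a path is the end-to-end reflection, so Aut(G) ≅ Z_2.

2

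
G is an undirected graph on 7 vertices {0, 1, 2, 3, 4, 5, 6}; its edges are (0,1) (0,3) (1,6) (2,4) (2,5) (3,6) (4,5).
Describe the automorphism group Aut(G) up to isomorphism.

G has two connected components, {0, 1, 3, 6} and {2, 4, 5}; each is 2-regular, so G = C_4 ⊔ C_3. No automorphism exchanges components of different sizes, hence Aut(G) is the direct product D_4 × D_3, order 48.

D_4 × D_3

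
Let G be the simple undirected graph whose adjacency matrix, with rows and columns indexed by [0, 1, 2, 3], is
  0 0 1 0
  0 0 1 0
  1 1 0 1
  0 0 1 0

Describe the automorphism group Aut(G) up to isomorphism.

the symmetric group on 3 letters

Vertex 2 has degree 3 and every other vertex has degree 1, so G is the star K_{1,3} with centre 2. Any automorphism fixes the centre and permutes the 3 leaves freely, so Aut(G) ≅ S_3 of order 3! = 6.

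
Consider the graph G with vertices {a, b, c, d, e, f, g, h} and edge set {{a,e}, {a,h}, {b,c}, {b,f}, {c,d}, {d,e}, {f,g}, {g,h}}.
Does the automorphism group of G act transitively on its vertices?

G is 2-regular and connected on 8 vertices, i.e. the cycle C_8. C_8 has 8 rotations and 8 reflections, so Aut(C_8) ≅ D_8 of order 16. Under this action every vertex can be carried to every other, so G is vertex-transitive.

Yes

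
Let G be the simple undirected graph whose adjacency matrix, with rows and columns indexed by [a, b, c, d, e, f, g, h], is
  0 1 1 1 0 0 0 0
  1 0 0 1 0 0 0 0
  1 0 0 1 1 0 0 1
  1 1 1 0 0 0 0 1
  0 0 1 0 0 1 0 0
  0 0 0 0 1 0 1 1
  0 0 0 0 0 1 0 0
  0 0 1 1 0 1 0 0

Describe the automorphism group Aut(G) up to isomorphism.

The degree sequence is [3, 2, 4, 4, 2, 3, 1, 3]. Checking the degree-preserving permutations of the vertex set shows that none except the identity preserves every edge, so Aut(G) is trivial.

the trivial group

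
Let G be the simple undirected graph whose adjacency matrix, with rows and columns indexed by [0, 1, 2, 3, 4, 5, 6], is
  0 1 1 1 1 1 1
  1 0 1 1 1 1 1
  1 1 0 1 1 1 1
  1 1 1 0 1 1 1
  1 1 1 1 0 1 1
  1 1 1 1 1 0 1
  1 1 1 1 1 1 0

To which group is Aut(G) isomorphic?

the symmetric group on 7 letters

All 7 vertices are pairwise adjacent: G = K_7. Any permutation of the 7 vertices preserves K_7, so Aut(K_7) = S_7 of order 7! = 5040.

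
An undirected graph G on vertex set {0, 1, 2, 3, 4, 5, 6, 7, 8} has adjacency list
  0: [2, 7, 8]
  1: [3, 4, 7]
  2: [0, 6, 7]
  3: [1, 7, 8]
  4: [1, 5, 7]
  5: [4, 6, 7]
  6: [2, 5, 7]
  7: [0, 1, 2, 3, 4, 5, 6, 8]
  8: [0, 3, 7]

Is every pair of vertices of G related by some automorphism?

No

Vertex 7 is the only vertex of degree 8, so every automorphism fixes it; G is not vertex-transitive.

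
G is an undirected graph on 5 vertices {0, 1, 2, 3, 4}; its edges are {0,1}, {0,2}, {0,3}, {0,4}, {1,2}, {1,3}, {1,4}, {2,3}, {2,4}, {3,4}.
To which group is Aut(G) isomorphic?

Every vertex has degree 4, so G is the complete graph K_5. Every bijection on the vertex set is an automorphism of K_5; hence Aut(K_5) ≅ S_5, order 120.

S_5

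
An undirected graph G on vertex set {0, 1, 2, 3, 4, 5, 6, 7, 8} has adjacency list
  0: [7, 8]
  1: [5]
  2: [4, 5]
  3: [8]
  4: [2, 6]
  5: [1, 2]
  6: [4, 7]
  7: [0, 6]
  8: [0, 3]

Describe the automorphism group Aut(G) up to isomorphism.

the cyclic group of order 2

The degree sequence is [2, 1, 2, 1, 2, 2, 2, 2, 2]; the two degree-1 vertices 1 and 3 are the ends of a path, so G = P_9. The only nontrivial automorphism of a path is the end-to-end reflection, so Aut(G) ≅ Z_2.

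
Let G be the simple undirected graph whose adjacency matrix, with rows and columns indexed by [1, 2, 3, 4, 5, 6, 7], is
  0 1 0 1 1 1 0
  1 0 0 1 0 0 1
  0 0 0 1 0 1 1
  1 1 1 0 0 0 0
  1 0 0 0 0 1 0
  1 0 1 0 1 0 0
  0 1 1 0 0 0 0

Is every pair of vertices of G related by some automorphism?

Vertex 1 is the only vertex of degree 4, so every automorphism fixes it; G is not vertex-transitive.

No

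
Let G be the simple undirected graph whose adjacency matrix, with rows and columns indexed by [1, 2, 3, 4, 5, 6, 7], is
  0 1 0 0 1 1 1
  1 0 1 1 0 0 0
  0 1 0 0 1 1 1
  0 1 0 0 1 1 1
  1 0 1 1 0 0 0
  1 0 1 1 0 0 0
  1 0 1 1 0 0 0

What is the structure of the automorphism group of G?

The vertices split by degree into {1, 3, 4} (degree 4) and {2, 5, 6, 7} (degree 3); every edge runs between the two parts, so G is the complete bipartite graph K_{3,4}. The parts have unequal sizes, so no automorphism swaps them; each part is permuted independently, giving S_4 × S_3 of order 4!·3! = 144.

S_4 × S_3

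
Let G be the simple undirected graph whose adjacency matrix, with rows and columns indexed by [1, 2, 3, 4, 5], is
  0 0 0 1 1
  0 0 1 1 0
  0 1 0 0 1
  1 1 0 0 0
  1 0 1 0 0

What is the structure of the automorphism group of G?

Every vertex has degree 2 and the graph is connected, so G is the 5-cycle C_5. C_5 has 5 rotations and 5 reflections, so Aut(C_5) ≅ D_5 of order 10.

the dihedral group of order 10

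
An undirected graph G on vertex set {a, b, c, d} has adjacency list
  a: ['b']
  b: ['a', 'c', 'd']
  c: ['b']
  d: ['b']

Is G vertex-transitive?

Vertex b is the only vertex of degree 3, so every automorphism fixes it; G is not vertex-transitive.

No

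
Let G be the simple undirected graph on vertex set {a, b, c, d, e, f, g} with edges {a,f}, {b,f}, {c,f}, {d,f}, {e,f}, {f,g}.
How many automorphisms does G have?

720

Vertex f has degree 6 and every other vertex has degree 1, so G is the star K_{1,6} with centre f. Any automorphism fixes the centre and permutes the 6 leaves freely, so Aut(G) ≅ S_6 of order 6! = 720.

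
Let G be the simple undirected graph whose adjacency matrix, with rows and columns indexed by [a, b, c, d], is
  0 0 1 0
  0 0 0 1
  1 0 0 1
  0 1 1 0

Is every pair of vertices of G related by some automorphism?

No

Automorphisms preserve degree, but G has vertices of degree 1 and vertices of degree 2; no automorphism maps one to the other, so G is not vertex-transitive.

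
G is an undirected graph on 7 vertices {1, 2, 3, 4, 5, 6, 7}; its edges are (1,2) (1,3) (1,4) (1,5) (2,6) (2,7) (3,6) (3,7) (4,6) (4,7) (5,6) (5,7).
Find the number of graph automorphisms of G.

The vertices split by degree into {1, 6, 7} (degree 4) and {2, 3, 4, 5} (degree 3); every edge runs between the two parts, so G is the complete bipartite graph K_{3,4}. The parts have unequal sizes, so no automorphism swaps them; each part is permuted independently, giving S_4 × S_3 of order 4!·3! = 144.

144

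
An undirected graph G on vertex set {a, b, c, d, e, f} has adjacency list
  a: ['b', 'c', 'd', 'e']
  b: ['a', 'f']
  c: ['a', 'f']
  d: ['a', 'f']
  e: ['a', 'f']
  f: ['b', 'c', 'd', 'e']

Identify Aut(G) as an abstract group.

The vertices split by degree into {a, f} (degree 4) and {b, c, d, e} (degree 2); every edge runs between the two parts, so G is the complete bipartite graph K_{2,4}. Automorphisms preserve the bipartition setwise (since the parts differ in size) and act as S_4 × S_2 within it; |Aut| = 48.

S_4 × S_2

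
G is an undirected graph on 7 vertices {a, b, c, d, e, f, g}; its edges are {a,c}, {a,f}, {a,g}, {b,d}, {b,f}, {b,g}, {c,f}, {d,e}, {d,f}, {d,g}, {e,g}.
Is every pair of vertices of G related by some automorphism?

No

Automorphisms preserve degree, but G has vertices of degree 2 and vertices of degree 4; no automorphism maps one to the other, so G is not vertex-transitive.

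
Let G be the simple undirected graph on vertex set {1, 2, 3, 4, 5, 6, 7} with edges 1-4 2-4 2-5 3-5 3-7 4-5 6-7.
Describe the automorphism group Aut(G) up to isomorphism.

Degrees alone do not determine every vertex (e.g. 1 and 6 both have degree 1), but their neighbour-degree multisets differ: N(1) has degrees [3] while N(6) has degrees [2]. Repeating this refinement separates all vertices, so the only automorphism is the identity.

{e}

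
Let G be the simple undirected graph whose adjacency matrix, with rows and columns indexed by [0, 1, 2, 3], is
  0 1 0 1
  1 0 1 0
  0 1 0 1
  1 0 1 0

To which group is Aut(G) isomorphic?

the hyperoctahedral group B_2

G is 2-regular and bipartite on 2^2 = 4 vertices with girth 4; it is the hypercube graph Q_2. The symmetry group of the 2-cube is the hyperoctahedral group B_2 = Z_2 ≀ S_2, of order 2^2·2! = 8.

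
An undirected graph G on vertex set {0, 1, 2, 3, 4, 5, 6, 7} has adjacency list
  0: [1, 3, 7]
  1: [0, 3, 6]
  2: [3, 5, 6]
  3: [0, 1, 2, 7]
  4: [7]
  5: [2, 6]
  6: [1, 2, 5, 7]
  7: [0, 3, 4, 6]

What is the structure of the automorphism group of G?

{e}

The degree sequence is [3, 3, 3, 4, 1, 2, 4, 4]. Checking the degree-preserving permutations of the vertex set shows that none except the identity preserves every edge, so Aut(G) is trivial.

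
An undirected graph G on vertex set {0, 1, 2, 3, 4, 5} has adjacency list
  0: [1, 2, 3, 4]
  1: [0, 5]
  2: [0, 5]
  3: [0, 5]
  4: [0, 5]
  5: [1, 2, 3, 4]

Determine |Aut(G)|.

48

The vertices split by degree into {0, 5} (degree 4) and {1, 2, 3, 4} (degree 2); every edge runs between the two parts, so G is the complete bipartite graph K_{2,4}. The parts have unequal sizes, so no automorphism swaps them; each part is permuted independently, giving S_2 × S_4 of order 2!·4! = 48.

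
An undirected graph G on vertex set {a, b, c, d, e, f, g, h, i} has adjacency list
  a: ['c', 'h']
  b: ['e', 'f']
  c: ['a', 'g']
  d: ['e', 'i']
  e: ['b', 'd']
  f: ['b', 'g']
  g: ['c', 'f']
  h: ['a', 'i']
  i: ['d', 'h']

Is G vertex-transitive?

Every vertex has degree 2 and the graph is connected, so G is the 9-cycle C_9. The automorphisms of the 9-cycle are exactly the symmetries of a regular 9-gon: the dihedral group D_9, |D_9| = 18. Under this action every vertex can be carried to every other, so G is vertex-transitive.

Yes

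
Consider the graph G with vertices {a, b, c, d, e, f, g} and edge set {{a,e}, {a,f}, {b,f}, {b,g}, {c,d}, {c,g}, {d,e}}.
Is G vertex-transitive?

Every vertex has degree 2 and the graph is connected, so G is the 7-cycle C_7. C_7 has 7 rotations and 7 reflections, so Aut(C_7) ≅ D_7 of order 14. This group acts transitively on the 7 vertices.

Yes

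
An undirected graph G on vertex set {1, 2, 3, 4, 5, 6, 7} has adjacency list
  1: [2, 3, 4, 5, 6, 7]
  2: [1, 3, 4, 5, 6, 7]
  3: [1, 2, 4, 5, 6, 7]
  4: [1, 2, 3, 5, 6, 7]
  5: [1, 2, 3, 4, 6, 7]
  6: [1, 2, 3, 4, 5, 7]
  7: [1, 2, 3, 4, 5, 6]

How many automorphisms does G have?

All 7 vertices are pairwise adjacent: G = K_7. Every bijection on the vertex set is an automorphism of K_7; hence Aut(K_7) ≅ S_7, order 5040.

5040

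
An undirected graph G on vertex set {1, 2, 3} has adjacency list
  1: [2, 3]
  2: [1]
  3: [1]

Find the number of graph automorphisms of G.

The degree sequence is [2, 1, 1]; the two degree-1 vertices 2 and 3 are the ends of a path, so G = P_3. A path has exactly one nontrivial symmetry — reversal — giving Aut(G) of order 2.

2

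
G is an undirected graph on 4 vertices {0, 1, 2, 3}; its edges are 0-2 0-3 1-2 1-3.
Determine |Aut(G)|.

8

G is 2-regular and connected on 4 vertices, i.e. the cycle C_4. The automorphisms of the 4-cycle are exactly the symmetries of a regular 4-gon: the dihedral group D_4, |D_4| = 8.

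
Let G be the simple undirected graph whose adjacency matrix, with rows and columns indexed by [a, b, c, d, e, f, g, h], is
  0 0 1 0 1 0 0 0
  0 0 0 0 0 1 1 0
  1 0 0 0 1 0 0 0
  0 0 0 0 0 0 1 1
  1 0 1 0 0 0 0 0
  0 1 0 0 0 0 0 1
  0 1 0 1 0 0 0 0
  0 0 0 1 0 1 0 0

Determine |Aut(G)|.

G has two connected components, {b, d, f, g, h} and {a, c, e}; each is 2-regular, so G = C_5 ⊔ C_3. The components are non-isomorphic (different sizes), so Aut(G) = Aut(C_5) × Aut(C_3) = D_5 × D_3 of order 10·6 = 60.

60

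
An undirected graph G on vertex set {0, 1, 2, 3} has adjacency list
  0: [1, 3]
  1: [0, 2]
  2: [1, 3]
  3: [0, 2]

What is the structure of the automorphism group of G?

Every vertex has degree 2 and the graph is connected, so G is the 4-cycle C_4. C_4 has 4 rotations and 4 reflections, so Aut(C_4) ≅ D_4 of order 8.

D_4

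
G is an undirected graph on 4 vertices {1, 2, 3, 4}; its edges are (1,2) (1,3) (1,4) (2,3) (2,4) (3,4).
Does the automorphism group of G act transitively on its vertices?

All 4 vertices are pairwise adjacent: G = K_4. Any permutation of the 4 vertices preserves K_4, so Aut(K_4) = S_4 of order 4! = 24. Under this action every vertex can be carried to every other, so G is vertex-transitive.

Yes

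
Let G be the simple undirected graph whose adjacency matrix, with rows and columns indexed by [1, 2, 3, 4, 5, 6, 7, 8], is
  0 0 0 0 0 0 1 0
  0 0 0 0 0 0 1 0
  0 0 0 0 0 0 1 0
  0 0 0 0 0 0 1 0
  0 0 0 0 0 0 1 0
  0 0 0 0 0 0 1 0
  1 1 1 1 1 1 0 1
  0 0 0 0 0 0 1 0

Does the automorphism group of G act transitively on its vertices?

No

Vertex 7 is the only vertex of degree 7, so every automorphism fixes it; G is not vertex-transitive.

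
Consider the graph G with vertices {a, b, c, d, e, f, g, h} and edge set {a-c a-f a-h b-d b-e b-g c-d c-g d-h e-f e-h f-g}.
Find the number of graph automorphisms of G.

48

G is 3-regular and bipartite on 2^3 = 8 vertices with girth 4; it is the hypercube graph Q_3. The symmetry group of the 3-cube is the hyperoctahedral group B_3 = Z_2 ≀ S_3, of order 2^3·3! = 48.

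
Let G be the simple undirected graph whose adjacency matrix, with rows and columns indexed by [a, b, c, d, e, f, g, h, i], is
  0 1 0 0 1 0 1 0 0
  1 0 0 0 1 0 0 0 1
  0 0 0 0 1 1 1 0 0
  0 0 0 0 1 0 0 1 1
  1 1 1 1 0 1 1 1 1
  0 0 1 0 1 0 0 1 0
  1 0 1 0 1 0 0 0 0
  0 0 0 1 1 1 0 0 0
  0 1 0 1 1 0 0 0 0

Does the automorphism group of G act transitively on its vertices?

Vertex e is the only vertex of degree 8, so every automorphism fixes it; G is not vertex-transitive.

No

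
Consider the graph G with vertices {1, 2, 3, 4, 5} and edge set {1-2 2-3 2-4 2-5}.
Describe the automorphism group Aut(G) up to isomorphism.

Vertex 2 has degree 4 and every other vertex has degree 1, so G is the star K_{1,4} with centre 2. Any automorphism fixes the centre and permutes the 4 leaves freely, so Aut(G) ≅ S_4 of order 4! = 24.

S_4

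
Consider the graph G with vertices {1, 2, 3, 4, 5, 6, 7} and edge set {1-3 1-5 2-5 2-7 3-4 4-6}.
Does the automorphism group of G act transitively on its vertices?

No

Automorphisms preserve degree, but G has vertices of degree 1 and vertices of degree 2; no automorphism maps one to the other, so G is not vertex-transitive.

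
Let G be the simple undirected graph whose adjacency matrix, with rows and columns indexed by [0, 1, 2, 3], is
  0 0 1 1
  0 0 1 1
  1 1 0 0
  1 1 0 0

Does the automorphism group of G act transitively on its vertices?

G is 2-regular and bipartite on 2^2 = 4 vertices with girth 4; it is the hypercube graph Q_2. The symmetry group of the 2-cube is the hyperoctahedral group B_2 = Z_2 ≀ S_2, of order 2^2·2! = 8. This group acts transitively on the 4 vertices.

Yes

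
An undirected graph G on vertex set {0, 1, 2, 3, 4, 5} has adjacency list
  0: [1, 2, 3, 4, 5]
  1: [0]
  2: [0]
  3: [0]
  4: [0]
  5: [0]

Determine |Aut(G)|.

Vertex 0 has degree 5 and every other vertex has degree 1, so G is the star K_{1,5} with centre 0. The 5 leaves are pairwise interchangeable while the centre is fixed, giving Aut(G) = S_5.

120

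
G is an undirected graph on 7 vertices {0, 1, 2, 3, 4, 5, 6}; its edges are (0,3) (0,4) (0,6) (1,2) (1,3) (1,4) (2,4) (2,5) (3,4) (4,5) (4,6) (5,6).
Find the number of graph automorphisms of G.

Vertex 4 is the unique vertex of degree 6; the remaining 6 vertices each have degree 3 and induce a cycle, so G is the wheel on 7 vertices with hub 4. Every automorphism fixes the hub and acts on the rim 6-cycle, so Aut(G) ≅ Aut(C_6) = D_6 of order 12.

12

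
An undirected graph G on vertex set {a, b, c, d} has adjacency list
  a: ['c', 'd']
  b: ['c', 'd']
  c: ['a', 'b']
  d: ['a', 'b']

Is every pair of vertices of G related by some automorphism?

Every vertex has degree 2 and the graph is connected, so G is the 4-cycle C_4. The automorphisms of the 4-cycle are exactly the symmetries of a regular 4-gon: the dihedral group D_4, |D_4| = 8. This group acts transitively on the 4 vertices.

Yes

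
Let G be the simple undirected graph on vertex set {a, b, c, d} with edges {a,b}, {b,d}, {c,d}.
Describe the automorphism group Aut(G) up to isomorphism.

The degree sequence is [1, 2, 1, 2]; the two degree-1 vertices a and c are the ends of a path, so G = P_4. The only nontrivial automorphism of a path is the end-to-end reflection, so Aut(G) ≅ Z_2.

Z_2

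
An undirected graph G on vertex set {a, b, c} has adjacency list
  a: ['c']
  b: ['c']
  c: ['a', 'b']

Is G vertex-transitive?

No

Vertex c is the only vertex of degree 2, so every automorphism fixes it; G is not vertex-transitive.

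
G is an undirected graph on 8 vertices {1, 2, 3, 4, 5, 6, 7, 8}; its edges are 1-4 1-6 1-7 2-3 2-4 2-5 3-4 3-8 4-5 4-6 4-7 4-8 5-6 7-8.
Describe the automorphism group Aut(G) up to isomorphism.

Vertex 4 is the unique vertex of degree 7; the remaining 7 vertices each have degree 3 and induce a cycle, so G is the wheel on 8 vertices with hub 4. With the hub fixed, the remaining symmetry is that of the rim cycle C_7, giving the dihedral group D_7.

the dihedral group of order 14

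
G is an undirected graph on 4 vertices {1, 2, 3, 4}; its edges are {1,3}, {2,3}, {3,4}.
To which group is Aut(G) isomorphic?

Vertex 3 has degree 3 and every other vertex has degree 1, so G is the star K_{1,3} with centre 3. The 3 leaves are pairwise interchangeable while the centre is fixed, giving Aut(G) = S_3.

the symmetric group on 3 letters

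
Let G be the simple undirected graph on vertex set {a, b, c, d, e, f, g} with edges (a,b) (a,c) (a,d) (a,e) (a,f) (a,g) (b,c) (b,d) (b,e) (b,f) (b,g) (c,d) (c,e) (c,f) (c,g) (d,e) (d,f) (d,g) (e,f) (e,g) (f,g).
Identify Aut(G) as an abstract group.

All 7 vertices are pairwise adjacent: G = K_7. Any permutation of the 7 vertices preserves K_7, so Aut(K_7) = S_7 of order 7! = 5040.

S_7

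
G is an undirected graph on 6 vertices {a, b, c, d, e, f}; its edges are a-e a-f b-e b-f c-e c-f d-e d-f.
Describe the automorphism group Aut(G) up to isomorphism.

The vertices split by degree into {e, f} (degree 4) and {a, b, c, d} (degree 2); every edge runs between the two parts, so G is the complete bipartite graph K_{2,4}. Automorphisms preserve the bipartition setwise (since the parts differ in size) and act as S_4 × S_2 within it; |Aut| = 48.

S_4 × S_2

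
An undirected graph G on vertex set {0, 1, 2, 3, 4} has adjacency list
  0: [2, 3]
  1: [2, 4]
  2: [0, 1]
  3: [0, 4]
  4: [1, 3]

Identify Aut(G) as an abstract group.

the dihedral group of order 10

Every vertex has degree 2 and the graph is connected, so G is the 5-cycle C_5. C_5 has 5 rotations and 5 reflections, so Aut(C_5) ≅ D_5 of order 10.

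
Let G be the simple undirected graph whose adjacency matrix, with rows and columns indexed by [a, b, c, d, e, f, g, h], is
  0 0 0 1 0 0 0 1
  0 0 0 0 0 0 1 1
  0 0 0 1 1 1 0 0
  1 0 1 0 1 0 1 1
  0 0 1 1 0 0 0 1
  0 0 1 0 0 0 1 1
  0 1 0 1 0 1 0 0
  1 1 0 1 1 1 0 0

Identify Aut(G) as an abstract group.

{e}

The degree sequence is [2, 2, 3, 5, 3, 3, 3, 5]. Checking the degree-preserving permutations of the vertex set shows that none except the identity preserves every edge, so Aut(G) is trivial.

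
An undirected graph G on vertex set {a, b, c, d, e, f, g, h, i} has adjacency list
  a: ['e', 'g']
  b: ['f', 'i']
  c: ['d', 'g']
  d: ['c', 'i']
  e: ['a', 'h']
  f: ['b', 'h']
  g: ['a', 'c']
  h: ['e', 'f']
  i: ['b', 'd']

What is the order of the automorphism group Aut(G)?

18

Every vertex has degree 2 and the graph is connected, so G is the 9-cycle C_9. The automorphisms of the 9-cycle are exactly the symmetries of a regular 9-gon: the dihedral group D_9, |D_9| = 18.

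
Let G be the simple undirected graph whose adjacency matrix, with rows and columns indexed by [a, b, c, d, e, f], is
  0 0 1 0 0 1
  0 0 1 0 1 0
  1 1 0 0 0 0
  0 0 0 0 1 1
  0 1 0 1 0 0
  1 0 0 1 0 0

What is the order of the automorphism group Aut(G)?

12

Every vertex has degree 2 and the graph is connected, so G is the 6-cycle C_6. C_6 has 6 rotations and 6 reflections, so Aut(C_6) ≅ D_6 of order 12.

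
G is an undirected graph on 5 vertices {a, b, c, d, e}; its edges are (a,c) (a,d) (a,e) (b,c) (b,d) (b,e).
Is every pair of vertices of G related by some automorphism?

Automorphisms preserve degree, but G has vertices of degree 2 and vertices of degree 3; no automorphism maps one to the other, so G is not vertex-transitive.

No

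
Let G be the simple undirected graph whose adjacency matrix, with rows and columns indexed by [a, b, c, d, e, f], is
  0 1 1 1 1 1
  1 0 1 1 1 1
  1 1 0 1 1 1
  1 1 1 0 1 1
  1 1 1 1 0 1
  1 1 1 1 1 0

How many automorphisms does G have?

Every vertex has degree 5, so G is the complete graph K_6. Any permutation of the 6 vertices preserves K_6, so Aut(K_6) = S_6 of order 6! = 720.

720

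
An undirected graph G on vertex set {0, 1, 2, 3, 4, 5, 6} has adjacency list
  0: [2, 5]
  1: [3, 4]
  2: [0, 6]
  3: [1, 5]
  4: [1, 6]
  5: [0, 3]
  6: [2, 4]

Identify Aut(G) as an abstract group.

D_7

Every vertex has degree 2 and the graph is connected, so G is the 7-cycle C_7. The automorphisms of the 7-cycle are exactly the symmetries of a regular 7-gon: the dihedral group D_7, |D_7| = 14.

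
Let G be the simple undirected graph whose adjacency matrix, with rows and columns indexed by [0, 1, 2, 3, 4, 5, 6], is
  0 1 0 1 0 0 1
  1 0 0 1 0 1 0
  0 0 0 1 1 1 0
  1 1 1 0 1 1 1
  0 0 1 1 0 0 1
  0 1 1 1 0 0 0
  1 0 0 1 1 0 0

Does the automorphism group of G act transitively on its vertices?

No

Vertex 3 is the only vertex of degree 6, so every automorphism fixes it; G is not vertex-transitive.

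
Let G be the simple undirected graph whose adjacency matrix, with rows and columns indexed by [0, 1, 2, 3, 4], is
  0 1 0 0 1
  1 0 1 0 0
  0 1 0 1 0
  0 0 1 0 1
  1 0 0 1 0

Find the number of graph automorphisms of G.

10

Every vertex has degree 2 and the graph is connected, so G is the 5-cycle C_5. C_5 has 5 rotations and 5 reflections, so Aut(C_5) ≅ D_5 of order 10.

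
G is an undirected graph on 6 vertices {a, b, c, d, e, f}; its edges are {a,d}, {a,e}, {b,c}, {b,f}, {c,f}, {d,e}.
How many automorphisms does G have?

G has two connected components, {b, c, f} and {a, d, e}; each is 2-regular, so G = C_3 ⊔ C_3. With two isomorphic components, Aut(G) = Aut(C_3) ≀ S_2 = (D_3 × D_3) ⋊ Z_2: permute each cycle by D_3, then optionally swap the two cycles. Order 2·(2·3)² = 72.

72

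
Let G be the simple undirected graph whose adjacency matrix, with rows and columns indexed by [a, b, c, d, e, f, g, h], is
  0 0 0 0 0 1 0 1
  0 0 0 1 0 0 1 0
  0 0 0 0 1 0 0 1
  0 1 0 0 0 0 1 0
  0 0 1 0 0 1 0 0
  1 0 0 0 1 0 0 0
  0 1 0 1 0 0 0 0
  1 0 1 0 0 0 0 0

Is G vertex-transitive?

No

G has two connected components, {a, c, e, f, h} and {b, d, g}; each is 2-regular, so G = C_5 ⊔ C_3. The orbit of a under Aut(G) is {a, c, e, f, h}, which does not contain b, so G is not vertex-transitive.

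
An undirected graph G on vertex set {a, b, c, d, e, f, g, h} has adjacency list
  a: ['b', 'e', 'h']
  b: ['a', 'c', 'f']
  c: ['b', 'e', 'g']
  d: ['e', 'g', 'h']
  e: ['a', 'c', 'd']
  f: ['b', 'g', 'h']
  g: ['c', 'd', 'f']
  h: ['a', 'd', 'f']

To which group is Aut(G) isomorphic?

G is 3-regular and bipartite on 2^3 = 8 vertices with girth 4; it is the hypercube graph Q_3. Aut(Q_3) consists of the signed permutations of the 3 coordinate axes: 3! permutations times 2^3 sign flips, so |Aut| = 2^3·3! = 48.

Z_2^3 ⋊ S_3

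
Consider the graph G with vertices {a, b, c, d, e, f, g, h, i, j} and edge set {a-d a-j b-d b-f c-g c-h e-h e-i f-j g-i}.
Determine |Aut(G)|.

G has two connected components, {a, b, d, f, j} and {c, e, g, h, i}; each is 2-regular, so G = C_5 ⊔ C_5. Aut of a disjoint union of two copies of C_5 is the wreath product D_5 ≀ Z_2, of order 2·10² = 200.

200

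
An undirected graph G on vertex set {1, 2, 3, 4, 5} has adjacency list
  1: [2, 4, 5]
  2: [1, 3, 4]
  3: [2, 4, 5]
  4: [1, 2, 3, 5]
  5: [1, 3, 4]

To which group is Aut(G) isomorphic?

the dihedral group of order 8

Vertex 4 is the unique vertex of degree 4; the remaining 4 vertices each have degree 3 and induce a cycle, so G is the wheel on 5 vertices with hub 4. Every automorphism fixes the hub and acts on the rim 4-cycle, so Aut(G) ≅ Aut(C_4) = D_4 of order 8.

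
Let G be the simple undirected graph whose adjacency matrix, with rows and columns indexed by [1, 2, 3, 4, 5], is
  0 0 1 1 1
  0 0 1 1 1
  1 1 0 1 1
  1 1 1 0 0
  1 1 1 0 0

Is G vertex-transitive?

No

Vertex 3 is the only vertex of degree 4, so every automorphism fixes it; G is not vertex-transitive.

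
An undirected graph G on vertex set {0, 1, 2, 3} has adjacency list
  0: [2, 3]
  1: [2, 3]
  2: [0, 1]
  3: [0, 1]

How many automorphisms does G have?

8

G is 2-regular and bipartite on 2^2 = 4 vertices with girth 4; it is the hypercube graph Q_2. Aut(Q_2) consists of the signed permutations of the 2 coordinate axes: 2! permutations times 2^2 sign flips, so |Aut| = 2^2·2! = 8.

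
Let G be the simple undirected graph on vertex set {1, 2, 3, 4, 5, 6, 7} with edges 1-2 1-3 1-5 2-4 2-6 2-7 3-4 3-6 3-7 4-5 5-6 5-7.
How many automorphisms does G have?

144

The vertices split by degree into {2, 3, 5} (degree 4) and {1, 4, 6, 7} (degree 3); every edge runs between the two parts, so G is the complete bipartite graph K_{3,4}. Automorphisms preserve the bipartition setwise (since the parts differ in size) and act as S_4 × S_3 within it; |Aut| = 144.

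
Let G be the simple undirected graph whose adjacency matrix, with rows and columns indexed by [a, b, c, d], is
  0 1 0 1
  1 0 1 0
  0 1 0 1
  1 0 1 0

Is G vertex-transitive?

Yes

G is 2-regular and bipartite on 2^2 = 4 vertices with girth 4; it is the hypercube graph Q_2. The symmetry group of the 2-cube is the hyperoctahedral group B_2 = Z_2 ≀ S_2, of order 2^2·2! = 8. Under this action every vertex can be carried to every other, so G is vertex-transitive.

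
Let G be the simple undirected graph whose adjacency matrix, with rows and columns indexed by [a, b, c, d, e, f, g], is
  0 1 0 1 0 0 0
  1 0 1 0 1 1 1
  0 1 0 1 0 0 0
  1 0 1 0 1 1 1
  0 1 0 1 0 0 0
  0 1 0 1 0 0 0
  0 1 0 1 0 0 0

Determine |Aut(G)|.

240

The vertices split by degree into {b, d} (degree 5) and {a, c, e, f, g} (degree 2); every edge runs between the two parts, so G is the complete bipartite graph K_{2,5}. The parts have unequal sizes, so no automorphism swaps them; each part is permuted independently, giving S_2 × S_5 of order 2!·5! = 240.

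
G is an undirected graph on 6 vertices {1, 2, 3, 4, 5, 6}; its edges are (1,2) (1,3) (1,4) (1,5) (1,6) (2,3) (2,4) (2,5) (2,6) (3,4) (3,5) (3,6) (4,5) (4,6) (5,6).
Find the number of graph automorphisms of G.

Every vertex has degree 5, so G is the complete graph K_6. Any permutation of the 6 vertices preserves K_6, so Aut(K_6) = S_6 of order 6! = 720.

720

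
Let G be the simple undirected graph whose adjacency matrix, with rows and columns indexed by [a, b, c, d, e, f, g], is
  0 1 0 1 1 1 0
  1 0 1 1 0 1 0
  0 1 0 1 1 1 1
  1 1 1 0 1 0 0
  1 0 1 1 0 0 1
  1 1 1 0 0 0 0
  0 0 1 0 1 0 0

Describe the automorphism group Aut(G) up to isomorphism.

the trivial group

Degrees alone do not determine every vertex (e.g. a and b both have degree 4), but their neighbour-degree multisets differ: N(a) has degrees [3, 4, 4, 4] while N(b) has degrees [3, 4, 4, 5]. Repeating this refinement separates all vertices, so the only automorphism is the identity.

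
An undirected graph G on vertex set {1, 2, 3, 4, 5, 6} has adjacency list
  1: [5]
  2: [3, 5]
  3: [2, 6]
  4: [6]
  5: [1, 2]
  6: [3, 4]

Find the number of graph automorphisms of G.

2

The degree sequence is [1, 2, 2, 1, 2, 2]; the two degree-1 vertices 1 and 4 are the ends of a path, so G = P_6. A path has exactly one nontrivial symmetry — reversal — giving Aut(G) of order 2.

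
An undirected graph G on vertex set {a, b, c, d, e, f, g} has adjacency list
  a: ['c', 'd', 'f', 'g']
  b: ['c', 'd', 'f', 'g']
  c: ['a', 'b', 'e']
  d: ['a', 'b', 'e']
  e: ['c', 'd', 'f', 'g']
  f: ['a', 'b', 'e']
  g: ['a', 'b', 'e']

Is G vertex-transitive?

Automorphisms preserve degree, but G has vertices of degree 3 and vertices of degree 4; no automorphism maps one to the other, so G is not vertex-transitive.

No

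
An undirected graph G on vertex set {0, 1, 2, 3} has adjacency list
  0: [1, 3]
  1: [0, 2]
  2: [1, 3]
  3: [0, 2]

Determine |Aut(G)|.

G is 2-regular and bipartite on 2^2 = 4 vertices with girth 4; it is the hypercube graph Q_2. Aut(Q_2) consists of the signed permutations of the 2 coordinate axes: 2! permutations times 2^2 sign flips, so |Aut| = 2^2·2! = 8.

8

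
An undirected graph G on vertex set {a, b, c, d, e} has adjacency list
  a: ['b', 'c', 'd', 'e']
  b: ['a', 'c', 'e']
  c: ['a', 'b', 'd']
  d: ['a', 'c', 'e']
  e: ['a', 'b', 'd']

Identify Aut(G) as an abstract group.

D_4

Vertex a is the unique vertex of degree 4; the remaining 4 vertices each have degree 3 and induce a cycle, so G is the wheel on 5 vertices with hub a. With the hub fixed, the remaining symmetry is that of the rim cycle C_4, giving the dihedral group D_4.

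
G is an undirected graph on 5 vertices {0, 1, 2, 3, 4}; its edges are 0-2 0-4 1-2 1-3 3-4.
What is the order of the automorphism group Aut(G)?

G is 2-regular and connected on 5 vertices, i.e. the cycle C_5. C_5 has 5 rotations and 5 reflections, so Aut(C_5) ≅ D_5 of order 10.

10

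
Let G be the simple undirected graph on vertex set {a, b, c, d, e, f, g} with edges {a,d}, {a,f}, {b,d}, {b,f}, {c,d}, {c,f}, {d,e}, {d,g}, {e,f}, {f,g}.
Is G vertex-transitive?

No

Automorphisms preserve degree, but G has vertices of degree 2 and vertices of degree 5; no automorphism maps one to the other, so G is not vertex-transitive.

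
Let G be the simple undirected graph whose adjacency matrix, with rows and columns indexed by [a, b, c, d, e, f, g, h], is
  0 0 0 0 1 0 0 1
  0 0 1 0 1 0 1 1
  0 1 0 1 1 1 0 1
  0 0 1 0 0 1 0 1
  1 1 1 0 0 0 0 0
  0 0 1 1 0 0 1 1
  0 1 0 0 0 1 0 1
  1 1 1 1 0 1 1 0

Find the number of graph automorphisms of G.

1

The degree sequence is [2, 4, 5, 3, 3, 4, 3, 6]. Checking the degree-preserving permutations of the vertex set shows that none except the identity preserves every edge, so Aut(G) is trivial.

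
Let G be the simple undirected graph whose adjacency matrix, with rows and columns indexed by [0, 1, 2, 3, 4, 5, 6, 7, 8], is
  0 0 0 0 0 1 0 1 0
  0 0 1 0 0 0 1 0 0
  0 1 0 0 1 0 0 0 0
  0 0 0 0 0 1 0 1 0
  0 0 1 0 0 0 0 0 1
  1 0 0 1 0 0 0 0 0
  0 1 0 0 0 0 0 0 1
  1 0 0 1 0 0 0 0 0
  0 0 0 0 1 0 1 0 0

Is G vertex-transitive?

G has two connected components, {1, 2, 4, 6, 8} and {0, 3, 5, 7}; each is 2-regular, so G = C_5 ⊔ C_4. The orbit of 0 under Aut(G) is {0, 3, 5, 7}, which does not contain 1, so G is not vertex-transitive.

No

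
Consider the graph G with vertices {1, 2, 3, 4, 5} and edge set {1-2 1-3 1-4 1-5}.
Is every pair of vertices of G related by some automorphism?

No

Vertex 1 is the only vertex of degree 4, so every automorphism fixes it; G is not vertex-transitive.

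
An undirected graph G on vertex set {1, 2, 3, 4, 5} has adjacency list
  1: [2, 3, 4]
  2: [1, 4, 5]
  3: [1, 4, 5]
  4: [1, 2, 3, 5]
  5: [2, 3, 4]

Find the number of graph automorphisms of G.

8

Vertex 4 is the unique vertex of degree 4; the remaining 4 vertices each have degree 3 and induce a cycle, so G is the wheel on 5 vertices with hub 4. Every automorphism fixes the hub and acts on the rim 4-cycle, so Aut(G) ≅ Aut(C_4) = D_4 of order 8.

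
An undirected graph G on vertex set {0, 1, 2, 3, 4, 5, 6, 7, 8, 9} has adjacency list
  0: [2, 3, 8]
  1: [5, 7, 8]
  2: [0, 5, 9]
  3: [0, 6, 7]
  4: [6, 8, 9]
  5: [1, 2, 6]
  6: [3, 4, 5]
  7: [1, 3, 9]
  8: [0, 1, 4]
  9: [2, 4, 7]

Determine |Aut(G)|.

120

G is 3-regular on 10 vertices with no triangles and no 4-cycles (girth 5): this is the Petersen graph. Viewing the Petersen graph as the Kneser graph K(5,2) — vertices are 2-subsets of {1,…,5}, edges join disjoint pairs — its automorphisms are exactly the permutations of the 5-element set, so Aut ≅ S_5 of order 120.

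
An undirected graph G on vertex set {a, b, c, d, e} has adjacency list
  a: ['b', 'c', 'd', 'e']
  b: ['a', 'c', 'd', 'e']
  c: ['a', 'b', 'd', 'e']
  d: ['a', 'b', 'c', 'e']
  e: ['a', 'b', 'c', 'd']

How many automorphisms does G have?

All 5 vertices are pairwise adjacent: G = K_5. Any permutation of the 5 vertices preserves K_5, so Aut(K_5) = S_5 of order 5! = 120.

120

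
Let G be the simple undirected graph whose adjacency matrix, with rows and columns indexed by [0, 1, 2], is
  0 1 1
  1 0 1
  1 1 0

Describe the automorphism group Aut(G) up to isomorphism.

S_3

All 3 vertices are pairwise adjacent: G = K_3. Every bijection on the vertex set is an automorphism of K_3; hence Aut(K_3) ≅ S_3, order 6.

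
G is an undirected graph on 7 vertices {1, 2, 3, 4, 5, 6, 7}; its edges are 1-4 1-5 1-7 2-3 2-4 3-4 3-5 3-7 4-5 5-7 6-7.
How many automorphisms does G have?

Degrees alone do not determine every vertex (e.g. 3 and 4 both have degree 4), but their neighbour-degree multisets differ: N(3) has degrees [2, 4, 4, 4] while N(4) has degrees [2, 3, 4, 4]. Repeating this refinement separates all vertices, so the only automorphism is the identity.

1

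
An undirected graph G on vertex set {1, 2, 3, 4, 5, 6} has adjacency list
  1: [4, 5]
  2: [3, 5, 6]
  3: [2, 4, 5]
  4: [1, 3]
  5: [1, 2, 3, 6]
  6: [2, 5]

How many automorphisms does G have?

The degree sequence is [2, 3, 3, 2, 4, 2]. Checking the degree-preserving permutations of the vertex set shows that none except the identity preserves every edge, so Aut(G) is trivial.

1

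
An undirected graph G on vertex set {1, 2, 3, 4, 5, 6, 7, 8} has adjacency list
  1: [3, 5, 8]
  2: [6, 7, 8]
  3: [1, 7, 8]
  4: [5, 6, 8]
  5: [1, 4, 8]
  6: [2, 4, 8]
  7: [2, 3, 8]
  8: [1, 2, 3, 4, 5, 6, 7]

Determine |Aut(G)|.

14

Vertex 8 is the unique vertex of degree 7; the remaining 7 vertices each have degree 3 and induce a cycle, so G is the wheel on 8 vertices with hub 8. With the hub fixed, the remaining symmetry is that of the rim cycle C_7, giving the dihedral group D_7.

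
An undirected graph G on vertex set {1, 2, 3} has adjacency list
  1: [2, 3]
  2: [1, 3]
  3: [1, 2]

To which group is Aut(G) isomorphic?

S_3

Every vertex has degree 2, so G is the complete graph K_3. Every bijection on the vertex set is an automorphism of K_3; hence Aut(K_3) ≅ S_3, order 6.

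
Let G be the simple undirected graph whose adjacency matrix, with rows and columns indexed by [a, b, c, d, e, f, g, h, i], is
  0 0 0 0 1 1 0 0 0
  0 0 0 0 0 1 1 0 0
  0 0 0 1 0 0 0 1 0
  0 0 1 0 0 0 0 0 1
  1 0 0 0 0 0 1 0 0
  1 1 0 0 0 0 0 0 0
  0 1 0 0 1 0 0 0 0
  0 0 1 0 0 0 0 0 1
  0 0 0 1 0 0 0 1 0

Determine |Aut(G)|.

80

G has two connected components, {a, b, e, f, g} and {c, d, h, i}; each is 2-regular, so G = C_5 ⊔ C_4. No automorphism exchanges components of different sizes, hence Aut(G) is the direct product D_4 × D_5, order 80.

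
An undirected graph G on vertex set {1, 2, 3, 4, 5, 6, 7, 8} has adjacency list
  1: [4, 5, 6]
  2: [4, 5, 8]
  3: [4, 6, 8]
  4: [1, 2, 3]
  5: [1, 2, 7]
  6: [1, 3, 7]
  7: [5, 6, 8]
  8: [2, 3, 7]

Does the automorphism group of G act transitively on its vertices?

G is 3-regular and bipartite on 2^3 = 8 vertices with girth 4; it is the hypercube graph Q_3. Aut(Q_3) consists of the signed permutations of the 3 coordinate axes: 3! permutations times 2^3 sign flips, so |Aut| = 2^3·3! = 48. This group acts transitively on the 8 vertices.

Yes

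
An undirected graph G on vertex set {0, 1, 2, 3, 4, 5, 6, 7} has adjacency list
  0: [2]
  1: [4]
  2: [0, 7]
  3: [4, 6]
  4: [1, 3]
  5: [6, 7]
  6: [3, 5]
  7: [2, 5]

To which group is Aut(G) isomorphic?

the cyclic group of order 2

The degree sequence is [1, 1, 2, 2, 2, 2, 2, 2]; the two degree-1 vertices 0 and 1 are the ends of a path, so G = P_8. The only nontrivial automorphism of a path is the end-to-end reflection, so Aut(G) ≅ Z_2.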